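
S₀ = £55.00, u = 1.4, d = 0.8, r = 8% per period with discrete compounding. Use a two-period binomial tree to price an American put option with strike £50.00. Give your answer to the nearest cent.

Risk-neutral probability p = (1 + 0.08 − 0.8)/(1.4 − 0.8) = 0.2800/0.6000 = 0.4667
Terminal stock prices: S_uu = 107.8, S_ud = 61.6, S_dd = 35.2
Terminal payoffs (K − S): max(-57.8, 0) = 0, max(-11.6, 0) = 0, max(14.8, 0) = 14.8
Node u (S = 77): continuation = 1/1.08·[0.4667·0.0000 + 0.5333·0.0000] = 0.0000; exercise value = 0.0000 ≤ continuation, so V_u = 0.0000
Node d (S = 44): continuation = 1/1.08·[0.4667·0.0000 + 0.5333·14.8000] = 7.3086; exercise value = 6.0000 ≤ continuation, so V_d = 7.3086
Node 0 (S = 55): continuation = 1/1.08·[0.4667·0.0000 + 0.5333·7.3086] = 3.6092; exercise value = 0.0000 ≤ continuation, so V_0 = 3.6092

£3.61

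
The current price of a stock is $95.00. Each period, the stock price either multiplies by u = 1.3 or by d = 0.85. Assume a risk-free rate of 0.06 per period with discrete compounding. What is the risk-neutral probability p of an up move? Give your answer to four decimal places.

p = 0.4667

Risk-neutral probability p = (1 + 0.06 − 0.85)/(1.3 − 0.85) = 0.2100/0.4500 = 0.4667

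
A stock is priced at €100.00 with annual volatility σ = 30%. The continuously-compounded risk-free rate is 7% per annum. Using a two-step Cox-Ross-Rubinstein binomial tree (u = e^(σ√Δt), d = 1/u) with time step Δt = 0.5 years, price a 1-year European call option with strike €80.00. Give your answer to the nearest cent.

CRR parameters: u = e^(σ√Δt) = e^(0.3·√0.5) = 1.2363, d = 1/u = 0.8089
Per-period rate: rΔt = 0.07·0.5 = 0.035, so R = e^0.035 = 1.0356
Risk-neutral probability p = (e^0.035 − 0.8089)/(1.2363 − 0.8089) = 0.2268/0.4275 = 0.5305
Terminal stock prices: S_uu = 152.8, S_ud = 100, S_dd = 65.43
Terminal payoffs (S − K): max(72.85, 0) = 72.85, max(20, 0) = 20, max(-14.57, 0) = 0
Node u (S = 123.6): V_u = e^(−0.035)·[0.5305·72.8465 + 0.4695·20.0000] = 46.3827
Node d (S = 80.89): V_d = e^(−0.035)·[0.5305·20.0000 + 0.4695·0.0000] = 10.2450
Node 0 (S = 100): V_0 = e^(−0.035)·[0.5305·46.3827 + 0.4695·10.2450] = 28.4041

€28.40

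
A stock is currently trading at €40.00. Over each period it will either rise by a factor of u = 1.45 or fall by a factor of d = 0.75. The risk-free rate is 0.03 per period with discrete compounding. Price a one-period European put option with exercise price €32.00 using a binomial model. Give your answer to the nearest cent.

€1.17

Risk-neutral probability p = (1 + 0.03 − 0.75)/(1.45 − 0.75) = 0.2800/0.7000 = 0.4000
Terminal stock prices: S_u = 58, S_d = 30
Terminal payoffs (K − S): max(-26, 0) = 0, max(2, 0) = 2
Node 0 (S = 40): V_0 = 1/1.03·[0.4000·0.0000 + 0.6000·2.0000] = 1.1650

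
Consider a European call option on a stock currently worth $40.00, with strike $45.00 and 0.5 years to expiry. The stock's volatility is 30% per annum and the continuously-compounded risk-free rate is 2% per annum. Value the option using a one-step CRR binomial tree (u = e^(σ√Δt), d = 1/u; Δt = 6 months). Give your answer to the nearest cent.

CRR parameters: u = e^(σ√Δt) = e^(0.3·√0.5) = 1.2363, d = 1/u = 0.8089
Per-period rate: rΔt = 0.02·0.5 = 0.01, so R = e^0.01 = 1.0101
Risk-neutral probability p = (e^0.01 − 0.8089)/(1.2363 − 0.8089) = 0.2012/0.4275 = 0.4707
Terminal stock prices: S_u = 49.45, S_d = 32.35
Terminal payoffs (S − K): max(4.452, 0) = 4.452, max(-12.65, 0) = 0
Node 0 (S = 40): V_0 = e^(−0.01)·[0.4707·4.4524 + 0.5293·0.0000] = 2.0748

$2.07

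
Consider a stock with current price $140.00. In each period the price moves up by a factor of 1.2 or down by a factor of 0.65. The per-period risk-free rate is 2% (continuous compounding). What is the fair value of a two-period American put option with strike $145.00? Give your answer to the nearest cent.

Risk-neutral probability p = (e^0.02 − 0.65)/(1.2 − 0.65) = 0.3702/0.5500 = 0.6731
Terminal stock prices: S_uu = 201.6, S_ud = 109.2, S_dd = 59.15
Terminal payoffs (K − S): max(-56.6, 0) = 0, max(35.8, 0) = 35.8, max(85.85, 0) = 85.85
Node u (S = 168): continuation = e^(−0.02)·[0.6731·0.0000 + 0.3269·35.8000] = 11.4715; exercise value = 0.0000 ≤ continuation, so V_u = 11.4715
Node d (S = 91): continuation = e^(−0.02)·[0.6731·35.8000 + 0.3269·85.8500] = 51.1288; exercise value = 54.0000 > continuation, so V_d = 54.0000 (exercise)
Node 0 (S = 140): continuation = e^(−0.02)·[0.6731·11.4715 + 0.3269·54.0000] = 24.8719; exercise value = 5.0000 ≤ continuation, so V_0 = 24.8719

$24.87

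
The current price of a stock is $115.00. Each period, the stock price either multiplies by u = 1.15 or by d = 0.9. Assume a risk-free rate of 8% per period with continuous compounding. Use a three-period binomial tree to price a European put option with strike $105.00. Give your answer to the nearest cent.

Risk-neutral probability p = (e^0.08 − 0.9)/(1.15 − 0.9) = 0.1833/0.2500 = 0.7331
Terminal stock prices: S_uuu = 174.9, S_uud = 136.9, S_udd = 107.1, S_ddd = 83.84
Terminal payoffs (K − S): max(-69.9, 0) = 0, max(-31.88, 0) = 0, max(-2.123, 0) = 0, max(21.16, 0) = 21.16
Node uu (S = 152.1): V_uu = e^(−0.08)·[0.7331·0.0000 + 0.2669·0.0000] = 0.0000
Node ud (S = 119): V_ud = e^(−0.08)·[0.7331·0.0000 + 0.2669·0.0000] = 0.0000
Node dd (S = 93.15): V_dd = e^(−0.08)·[0.7331·0.0000 + 0.2669·21.1650] = 5.2137
Node u (S = 132.2): V_u = e^(−0.08)·[0.7331·0.0000 + 0.2669·0.0000] = 0.0000
Node d (S = 103.5): V_d = e^(−0.08)·[0.7331·0.0000 + 0.2669·5.2137] = 1.2843
Node 0 (S = 115): V_0 = e^(−0.08)·[0.7331·0.0000 + 0.2669·1.2843] = 0.3164

$0.32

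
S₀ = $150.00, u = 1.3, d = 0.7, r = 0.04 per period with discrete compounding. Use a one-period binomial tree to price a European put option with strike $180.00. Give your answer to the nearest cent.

$31.25

Risk-neutral probability p = (1 + 0.04 − 0.7)/(1.3 − 0.7) = 0.3400/0.6000 = 0.5667
Terminal stock prices: S_u = 195, S_d = 105
Terminal payoffs (K − S): max(-15, 0) = 0, max(75, 0) = 75
Node 0 (S = 150): V_0 = 1/1.04·[0.5667·0.0000 + 0.4333·75.0000] = 31.2500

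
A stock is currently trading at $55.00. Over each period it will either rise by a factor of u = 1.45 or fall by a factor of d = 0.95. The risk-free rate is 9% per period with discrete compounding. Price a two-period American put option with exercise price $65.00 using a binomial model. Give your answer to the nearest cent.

Risk-neutral probability p = (1 + 0.09 − 0.95)/(1.45 − 0.95) = 0.1400/0.5000 = 0.2800
Terminal stock prices: S_uu = 115.6, S_ud = 75.76, S_dd = 49.64
Terminal payoffs (K − S): max(-50.64, 0) = 0, max(-10.76, 0) = 0, max(15.36, 0) = 15.36
Node u (S = 79.75): continuation = 1/1.09·[0.2800·0.0000 + 0.7200·0.0000] = 0.0000; exercise value = 0.0000 ≤ continuation, so V_u = 0.0000
Node d (S = 52.25): continuation = 1/1.09·[0.2800·0.0000 + 0.7200·15.3625] = 10.1477; exercise value = 12.7500 > continuation, so V_d = 12.7500 (exercise)
Node 0 (S = 55): continuation = 1/1.09·[0.2800·0.0000 + 0.7200·12.7500] = 8.4220; exercise value = 10.0000 > continuation, so V_0 = 10.0000 (exercise)

$10.00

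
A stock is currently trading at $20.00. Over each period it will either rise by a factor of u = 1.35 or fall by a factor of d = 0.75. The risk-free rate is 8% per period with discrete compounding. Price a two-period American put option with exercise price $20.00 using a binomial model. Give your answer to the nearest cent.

$2.08

Risk-neutral probability p = (1 + 0.08 − 0.75)/(1.35 − 0.75) = 0.3300/0.6000 = 0.5500
Terminal stock prices: S_uu = 36.45, S_ud = 20.25, S_dd = 11.25
Terminal payoffs (K − S): max(-16.45, 0) = 0, max(-0.25, 0) = 0, max(8.75, 0) = 8.75
Node u (S = 27): continuation = 1/1.08·[0.5500·0.0000 + 0.4500·0.0000] = 0.0000; exercise value = 0.0000 ≤ continuation, so V_u = 0.0000
Node d (S = 15): continuation = 1/1.08·[0.5500·0.0000 + 0.4500·8.7500] = 3.6458; exercise value = 5.0000 > continuation, so V_d = 5.0000 (exercise)
Node 0 (S = 20): continuation = 1/1.08·[0.5500·0.0000 + 0.4500·5.0000] = 2.0833; exercise value = 0.0000 ≤ continuation, so V_0 = 2.0833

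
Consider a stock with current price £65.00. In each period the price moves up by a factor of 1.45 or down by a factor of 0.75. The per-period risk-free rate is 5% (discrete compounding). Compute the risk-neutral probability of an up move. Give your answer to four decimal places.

p = 0.4286

Risk-neutral probability p = (1 + 0.05 − 0.75)/(1.45 − 0.75) = 0.3000/0.7000 = 0.4286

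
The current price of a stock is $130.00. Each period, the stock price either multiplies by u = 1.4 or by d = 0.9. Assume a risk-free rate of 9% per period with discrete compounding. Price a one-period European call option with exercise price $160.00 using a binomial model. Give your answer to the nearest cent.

Risk-neutral probability p = (1 + 0.09 − 0.9)/(1.4 − 0.9) = 0.1900/0.5000 = 0.3800
Terminal stock prices: S_u = 182, S_d = 117
Terminal payoffs (S − K): max(22, 0) = 22, max(-43, 0) = 0
Node 0 (S = 130): V_0 = 1/1.09·[0.3800·22.0000 + 0.6200·0.0000] = 7.6697

$7.67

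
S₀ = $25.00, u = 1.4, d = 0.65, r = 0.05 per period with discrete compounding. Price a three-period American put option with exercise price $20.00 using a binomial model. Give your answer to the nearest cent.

Risk-neutral probability p = (1 + 0.05 − 0.65)/(1.4 − 0.65) = 0.4000/0.7500 = 0.5333
Terminal stock prices: S_uuu = 68.6, S_uud = 31.85, S_udd = 14.79, S_ddd = 6.866
Terminal payoffs (K − S): max(-48.6, 0) = 0, max(-11.85, 0) = 0, max(5.212, 0) = 5.212, max(13.13, 0) = 13.13
Node uu (S = 49): continuation = 1/1.05·[0.5333·0.0000 + 0.4667·0.0000] = 0.0000; exercise value = 0.0000 ≤ continuation, so V_uu = 0.0000
Node ud (S = 22.75): continuation = 1/1.05·[0.5333·0.0000 + 0.4667·5.2125] = 2.3167; exercise value = 0.0000 ≤ continuation, so V_ud = 2.3167
Node dd (S = 10.56): continuation = 1/1.05·[0.5333·5.2125 + 0.4667·13.1344] = 8.4851; exercise value = 9.4375 > continuation, so V_dd = 9.4375 (exercise)
Node u (S = 35): continuation = 1/1.05·[0.5333·0.0000 + 0.4667·2.3167] = 1.0296; exercise value = 0.0000 ≤ continuation, so V_u = 1.0296
Node d (S = 16.25): continuation = 1/1.05·[0.5333·2.3167 + 0.4667·9.4375] = 5.3712; exercise value = 3.7500 ≤ continuation, so V_d = 5.3712
Node 0 (S = 25): continuation = 1/1.05·[0.5333·1.0296 + 0.4667·5.3712] = 2.9102; exercise value = 0.0000 ≤ continuation, so V_0 = 2.9102

$2.91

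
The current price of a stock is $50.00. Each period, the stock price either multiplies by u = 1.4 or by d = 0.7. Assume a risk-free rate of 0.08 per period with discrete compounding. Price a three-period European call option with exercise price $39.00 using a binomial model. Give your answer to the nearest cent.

$21.97

Risk-neutral probability p = (1 + 0.08 − 0.7)/(1.4 − 0.7) = 0.3800/0.7000 = 0.5429
Terminal stock prices: S_uuu = 137.2, S_uud = 68.6, S_udd = 34.3, S_ddd = 17.15
Terminal payoffs (S − K): max(98.2, 0) = 98.2, max(29.6, 0) = 29.6, max(-4.7, 0) = 0, max(-21.85, 0) = 0
Node uu (S = 98): V_uu = 1/1.08·[0.5429·98.2000 + 0.4571·29.6000] = 61.8889
Node ud (S = 49): V_ud = 1/1.08·[0.5429·29.6000 + 0.4571·0.0000] = 14.8783
Node dd (S = 24.5): V_dd = 1/1.08·[0.5429·0.0000 + 0.4571·0.0000] = 0.0000
Node u (S = 70): V_u = 1/1.08·[0.5429·61.8889 + 0.4571·14.8783] = 37.4059
Node d (S = 35): V_d = 1/1.08·[0.5429·14.8783 + 0.4571·0.0000] = 7.4785
Node 0 (S = 50): V_0 = 1/1.08·[0.5429·37.4059 + 0.4571·7.4785] = 21.9674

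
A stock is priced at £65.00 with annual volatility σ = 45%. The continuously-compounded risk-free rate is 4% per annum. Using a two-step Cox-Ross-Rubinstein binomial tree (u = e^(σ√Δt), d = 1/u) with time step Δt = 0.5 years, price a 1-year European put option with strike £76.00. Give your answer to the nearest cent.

£17.23

CRR parameters: u = e^(σ√Δt) = e^(0.45·√0.5) = 1.3746, d = 1/u = 0.7275
Per-period rate: rΔt = 0.04·0.5 = 0.02, so R = e^0.02 = 1.0202
Risk-neutral probability p = (e^0.02 − 0.7275)/(1.3746 − 0.7275) = 0.2927/0.6472 = 0.4523
Terminal stock prices: S_uu = 122.8, S_ud = 65, S_dd = 34.4
Terminal payoffs (K − S): max(-46.83, 0) = 0, max(11, 0) = 11, max(41.6, 0) = 41.6
Node u (S = 89.35): V_u = e^(−0.02)·[0.4523·0.0000 + 0.5477·11.0000] = 5.9051
Node d (S = 47.28): V_d = e^(−0.02)·[0.4523·11.0000 + 0.5477·41.6022] = 27.2103
Node 0 (S = 65): V_0 = e^(−0.02)·[0.4523·5.9051 + 0.5477·27.2103] = 17.2254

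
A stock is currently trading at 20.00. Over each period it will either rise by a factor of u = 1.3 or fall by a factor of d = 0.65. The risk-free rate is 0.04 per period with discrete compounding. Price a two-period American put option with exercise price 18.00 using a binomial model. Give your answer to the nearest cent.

2.17

Risk-neutral probability p = (1 + 0.04 − 0.65)/(1.3 − 0.65) = 0.3900/0.6500 = 0.6000
Terminal stock prices: S_uu = 33.8, S_ud = 16.9, S_dd = 8.45
Terminal payoffs (K − S): max(-15.8, 0) = 0, max(1.1, 0) = 1.1, max(9.55, 0) = 9.55
Node u (S = 26): continuation = 1/1.04·[0.6000·0.0000 + 0.4000·1.1000] = 0.4231; exercise value = 0.0000 ≤ continuation, so V_u = 0.4231
Node d (S = 13): continuation = 1/1.04·[0.6000·1.1000 + 0.4000·9.5500] = 4.3077; exercise value = 5.0000 > continuation, so V_d = 5.0000 (exercise)
Node 0 (S = 20): continuation = 1/1.04·[0.6000·0.4231 + 0.4000·5.0000] = 2.1672; exercise value = 0.0000 ≤ continuation, so V_0 = 2.1672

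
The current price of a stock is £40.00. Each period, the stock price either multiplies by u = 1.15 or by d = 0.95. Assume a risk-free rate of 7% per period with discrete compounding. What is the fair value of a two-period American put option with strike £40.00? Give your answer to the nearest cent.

Risk-neutral probability p = (1 + 0.07 − 0.95)/(1.15 − 0.95) = 0.1200/0.2000 = 0.6000
Terminal stock prices: S_uu = 52.9, S_ud = 43.7, S_dd = 36.1
Terminal payoffs (K − S): max(-12.9, 0) = 0, max(-3.7, 0) = 0, max(3.9, 0) = 3.9
Node u (S = 46): continuation = 1/1.07·[0.6000·0.0000 + 0.4000·0.0000] = 0.0000; exercise value = 0.0000 ≤ continuation, so V_u = 0.0000
Node d (S = 38): continuation = 1/1.07·[0.6000·0.0000 + 0.4000·3.9000] = 1.4579; exercise value = 2.0000 > continuation, so V_d = 2.0000 (exercise)
Node 0 (S = 40): continuation = 1/1.07·[0.6000·0.0000 + 0.4000·2.0000] = 0.7477; exercise value = 0.0000 ≤ continuation, so V_0 = 0.7477

£0.75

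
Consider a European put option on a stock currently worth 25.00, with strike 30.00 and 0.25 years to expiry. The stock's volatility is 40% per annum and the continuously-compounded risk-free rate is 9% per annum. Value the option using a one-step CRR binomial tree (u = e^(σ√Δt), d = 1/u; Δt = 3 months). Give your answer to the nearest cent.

CRR parameters: u = e^(σ√Δt) = e^(0.4·√0.25) = 1.2214, d = 1/u = 0.8187
Per-period rate: rΔt = 0.09·0.25 = 0.0225, so R = e^0.0225 = 1.0228
Risk-neutral probability p = (e^0.0225 − 0.8187)/(1.2214 − 0.8187) = 0.2040/0.4027 = 0.5067
Terminal stock prices: S_u = 30.54, S_d = 20.47
Terminal payoffs (K − S): max(-0.5351, 0) = 0, max(9.532, 0) = 9.532
Node 0 (S = 25): V_0 = e^(−0.0225)·[0.5067·0.0000 + 0.4933·9.5317] = 4.5976

4.60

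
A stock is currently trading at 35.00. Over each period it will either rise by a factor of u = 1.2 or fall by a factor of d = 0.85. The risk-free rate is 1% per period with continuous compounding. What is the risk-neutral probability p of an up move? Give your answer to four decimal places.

Risk-neutral probability p = (e^0.01 − 0.85)/(1.2 − 0.85) = 0.1601/0.3500 = 0.4573

p = 0.4573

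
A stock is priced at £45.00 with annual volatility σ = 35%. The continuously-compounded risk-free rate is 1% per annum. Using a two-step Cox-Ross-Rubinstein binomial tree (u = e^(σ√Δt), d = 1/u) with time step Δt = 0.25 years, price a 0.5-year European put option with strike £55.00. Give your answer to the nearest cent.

£11.62

CRR parameters: u = e^(σ√Δt) = e^(0.35·√0.25) = 1.1912, d = 1/u = 0.8395
Per-period rate: rΔt = 0.01·0.25 = 0.0025, so R = e^0.0025 = 1.0025
Risk-neutral probability p = (e^0.0025 − 0.8395)/(1.1912 − 0.8395) = 0.1630/0.3518 = 0.4635
Terminal stock prices: S_uu = 63.86, S_ud = 45, S_dd = 31.71
Terminal payoffs (K − S): max(-8.858, 0) = 0, max(10, 0) = 10, max(23.29, 0) = 23.29
Node u (S = 53.61): V_u = e^(−0.0025)·[0.4635·0.0000 + 0.5365·10.0000] = 5.3518
Node d (S = 37.78): V_d = e^(−0.0025)·[0.4635·10.0000 + 0.5365·23.2890] = 17.0871
Node 0 (S = 45): V_0 = e^(−0.0025)·[0.4635·5.3518 + 0.5365·17.0871] = 11.6190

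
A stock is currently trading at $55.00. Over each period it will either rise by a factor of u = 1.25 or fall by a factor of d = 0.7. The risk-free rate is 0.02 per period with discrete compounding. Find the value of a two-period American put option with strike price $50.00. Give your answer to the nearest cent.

Risk-neutral probability p = (1 + 0.02 − 0.7)/(1.25 − 0.7) = 0.3200/0.5500 = 0.5818
Terminal stock prices: S_uu = 85.94, S_ud = 48.12, S_dd = 26.95
Terminal payoffs (K − S): max(-35.94, 0) = 0, max(1.875, 0) = 1.875, max(23.05, 0) = 23.05
Node u (S = 68.75): continuation = 1/1.02·[0.5818·0.0000 + 0.4182·1.8750] = 0.7687; exercise value = 0.0000 ≤ continuation, so V_u = 0.7687
Node d (S = 38.5): continuation = 1/1.02·[0.5818·1.8750 + 0.4182·23.0500] = 10.5196; exercise value = 11.5000 > continuation, so V_d = 11.5000 (exercise)
Node 0 (S = 55): continuation = 1/1.02·[0.5818·0.7687 + 0.4182·11.5000] = 5.1533; exercise value = 0.0000 ≤ continuation, so V_0 = 5.1533

$5.15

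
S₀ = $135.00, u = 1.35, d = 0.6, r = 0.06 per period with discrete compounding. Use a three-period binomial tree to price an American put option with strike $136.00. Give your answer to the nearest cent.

$25.69

Risk-neutral probability p = (1 + 0.06 − 0.6)/(1.35 − 0.6) = 0.4600/0.7500 = 0.6133
Terminal stock prices: S_uuu = 332.2, S_uud = 147.6, S_udd = 65.61, S_ddd = 29.16
Terminal payoffs (K − S): max(-196.2, 0) = 0, max(-11.62, 0) = 0, max(70.39, 0) = 70.39, max(106.8, 0) = 106.8
Node uu (S = 246): continuation = 1/1.06·[0.6133·0.0000 + 0.3867·0.0000] = 0.0000; exercise value = 0.0000 ≤ continuation, so V_uu = 0.0000
Node ud (S = 109.3): continuation = 1/1.06·[0.6133·0.0000 + 0.3867·70.3900] = 25.6769; exercise value = 26.6500 > continuation, so V_ud = 26.6500 (exercise)
Node dd (S = 48.6): continuation = 1/1.06·[0.6133·70.3900 + 0.3867·106.8400] = 79.7019; exercise value = 87.4000 > continuation, so V_dd = 87.4000 (exercise)
Node u (S = 182.2): continuation = 1/1.06·[0.6133·0.0000 + 0.3867·26.6500] = 9.7214; exercise value = 0.0000 ≤ continuation, so V_u = 9.7214
Node d (S = 81): continuation = 1/1.06·[0.6133·26.6500 + 0.3867·87.4000] = 47.3019; exercise value = 55.0000 > continuation, so V_d = 55.0000 (exercise)
Node 0 (S = 135): continuation = 1/1.06·[0.6133·9.7214 + 0.3867·55.0000] = 25.6878; exercise value = 1.0000 ≤ continuation, so V_0 = 25.6878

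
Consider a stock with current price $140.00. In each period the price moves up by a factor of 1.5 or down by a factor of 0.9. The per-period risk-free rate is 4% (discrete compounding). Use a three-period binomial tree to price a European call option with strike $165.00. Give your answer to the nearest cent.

$18.53

Risk-neutral probability p = (1 + 0.04 − 0.9)/(1.5 − 0.9) = 0.1400/0.6000 = 0.2333
Terminal stock prices: S_uuu = 472.5, S_uud = 283.5, S_udd = 170.1, S_ddd = 102.1
Terminal payoffs (S − K): max(307.5, 0) = 307.5, max(118.5, 0) = 118.5, max(5.1, 0) = 5.1, max(-62.94, 0) = 0
Node uu (S = 315): V_uu = 1/1.04·[0.2333·307.5000 + 0.7667·118.5000] = 156.3462
Node ud (S = 189): V_ud = 1/1.04·[0.2333·118.5000 + 0.7667·5.1000] = 30.3462
Node dd (S = 113.4): V_dd = 1/1.04·[0.2333·5.1000 + 0.7667·0.0000] = 1.1442
Node u (S = 210): V_u = 1/1.04·[0.2333·156.3462 + 0.7667·30.3462] = 57.4482
Node d (S = 126): V_d = 1/1.04·[0.2333·30.3462 + 0.7667·1.1442] = 7.6519
Node 0 (S = 140): V_0 = 1/1.04·[0.2333·57.4482 + 0.7667·7.6519] = 18.5299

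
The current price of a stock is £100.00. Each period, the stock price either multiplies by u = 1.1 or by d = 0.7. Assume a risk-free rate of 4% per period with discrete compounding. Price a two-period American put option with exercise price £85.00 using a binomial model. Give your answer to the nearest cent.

Risk-neutral probability p = (1 + 0.04 − 0.7)/(1.1 − 0.7) = 0.3400/0.4000 = 0.8500
Terminal stock prices: S_uu = 121, S_ud = 77, S_dd = 49
Terminal payoffs (K − S): max(-36, 0) = 0, max(8, 0) = 8, max(36, 0) = 36
Node u (S = 110): continuation = 1/1.04·[0.8500·0.0000 + 0.1500·8.0000] = 1.1538; exercise value = 0.0000 ≤ continuation, so V_u = 1.1538
Node d (S = 70): continuation = 1/1.04·[0.8500·8.0000 + 0.1500·36.0000] = 11.7308; exercise value = 15.0000 > continuation, so V_d = 15.0000 (exercise)
Node 0 (S = 100): continuation = 1/1.04·[0.8500·1.1538 + 0.1500·15.0000] = 3.1065; exercise value = 0.0000 ≤ continuation, so V_0 = 3.1065

£3.11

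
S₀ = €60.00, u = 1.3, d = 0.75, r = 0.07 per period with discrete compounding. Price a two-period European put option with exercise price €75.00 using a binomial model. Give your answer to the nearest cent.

Risk-neutral probability p = (1 + 0.07 − 0.75)/(1.3 − 0.75) = 0.3200/0.5500 = 0.5818
Terminal stock prices: S_uu = 101.4, S_ud = 58.5, S_dd = 33.75
Terminal payoffs (K − S): max(-26.4, 0) = 0, max(16.5, 0) = 16.5, max(41.25, 0) = 41.25
Node u (S = 78): V_u = 1/1.07·[0.5818·0.0000 + 0.4182·16.5000] = 6.4486
Node d (S = 45): V_d = 1/1.07·[0.5818·16.5000 + 0.4182·41.2500] = 25.0935
Node 0 (S = 60): V_0 = 1/1.07·[0.5818·6.4486 + 0.4182·25.0935] = 13.3136

€13.31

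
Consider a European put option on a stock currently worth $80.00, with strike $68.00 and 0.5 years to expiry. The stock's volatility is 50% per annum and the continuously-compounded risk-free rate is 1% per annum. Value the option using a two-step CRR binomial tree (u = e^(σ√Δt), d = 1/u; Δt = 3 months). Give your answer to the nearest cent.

CRR parameters: u = e^(σ√Δt) = e^(0.5·√0.25) = 1.2840, d = 1/u = 0.7788
Per-period rate: rΔt = 0.01·0.25 = 0.0025, so R = e^0.0025 = 1.0025
Risk-neutral probability p = (e^0.0025 − 0.7788)/(1.2840 − 0.7788) = 0.2237/0.5052 = 0.4428
Terminal stock prices: S_uu = 131.9, S_ud = 80, S_dd = 48.52
Terminal payoffs (K − S): max(-63.9, 0) = 0, max(-12, 0) = 0, max(19.48, 0) = 19.48
Node u (S = 102.7): V_u = e^(−0.0025)·[0.4428·0.0000 + 0.5572·0.0000] = 0.0000
Node d (S = 62.3): V_d = e^(−0.0025)·[0.4428·0.0000 + 0.5572·19.4775] = 10.8262
Node 0 (S = 80): V_0 = e^(−0.0025)·[0.4428·0.0000 + 0.5572·10.8262] = 6.0175

$6.02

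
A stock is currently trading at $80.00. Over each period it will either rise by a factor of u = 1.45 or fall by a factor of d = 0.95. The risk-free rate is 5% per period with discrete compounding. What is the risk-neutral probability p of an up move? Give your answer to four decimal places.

p = 0.2000

Risk-neutral probability p = (1 + 0.05 − 0.95)/(1.45 − 0.95) = 0.1000/0.5000 = 0.2000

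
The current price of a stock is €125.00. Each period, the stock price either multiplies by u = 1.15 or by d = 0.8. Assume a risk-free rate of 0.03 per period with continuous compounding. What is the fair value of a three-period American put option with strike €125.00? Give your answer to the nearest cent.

€10.60

Risk-neutral probability p = (e^0.03 − 0.8)/(1.15 − 0.8) = 0.2305/0.3500 = 0.6584
Terminal stock prices: S_uuu = 190.1, S_uud = 132.2, S_udd = 92, S_ddd = 64
Terminal payoffs (K − S): max(-65.11, 0) = 0, max(-7.25, 0) = 0, max(33, 0) = 33, max(61, 0) = 61
Node uu (S = 165.3): continuation = e^(−0.03)·[0.6584·0.0000 + 0.3416·0.0000] = 0.0000; exercise value = 0.0000 ≤ continuation, so V_uu = 0.0000
Node ud (S = 115): continuation = e^(−0.03)·[0.6584·0.0000 + 0.3416·33.0000] = 10.9383; exercise value = 10.0000 ≤ continuation, so V_ud = 10.9383
Node dd (S = 80): continuation = e^(−0.03)·[0.6584·33.0000 + 0.3416·61.0000] = 41.3057; exercise value = 45.0000 > continuation, so V_dd = 45.0000 (exercise)
Node u (S = 143.8): continuation = e^(−0.03)·[0.6584·0.0000 + 0.3416·10.9383] = 3.6257; exercise value = 0.0000 ≤ continuation, so V_u = 3.6257
Node d (S = 100): continuation = e^(−0.03)·[0.6584·10.9383 + 0.3416·45.0000] = 21.9053; exercise value = 25.0000 > continuation, so V_d = 25.0000 (exercise)
Node 0 (S = 125): continuation = e^(−0.03)·[0.6584·3.6257 + 0.3416·25.0000] = 10.6033; exercise value = 0.0000 ≤ continuation, so V_0 = 10.6033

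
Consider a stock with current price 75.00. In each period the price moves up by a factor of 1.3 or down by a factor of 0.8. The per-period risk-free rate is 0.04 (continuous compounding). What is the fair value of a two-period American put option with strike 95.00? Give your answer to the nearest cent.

21.35

Risk-neutral probability p = (e^0.04 − 0.8)/(1.3 − 0.8) = 0.2408/0.5000 = 0.4816
Terminal stock prices: S_uu = 126.8, S_ud = 78, S_dd = 48
Terminal payoffs (K − S): max(-31.75, 0) = 0, max(17, 0) = 17, max(47, 0) = 47
Node u (S = 97.5): continuation = e^(−0.04)·[0.4816·0.0000 + 0.5184·17.0000] = 8.4669; exercise value = 0.0000 ≤ continuation, so V_u = 8.4669
Node d (S = 60): continuation = e^(−0.04)·[0.4816·17.0000 + 0.5184·47.0000] = 31.2750; exercise value = 35.0000 > continuation, so V_d = 35.0000 (exercise)
Node 0 (S = 75): continuation = e^(−0.04)·[0.4816·8.4669 + 0.5184·35.0000] = 21.3498; exercise value = 20.0000 ≤ continuation, so V_0 = 21.3498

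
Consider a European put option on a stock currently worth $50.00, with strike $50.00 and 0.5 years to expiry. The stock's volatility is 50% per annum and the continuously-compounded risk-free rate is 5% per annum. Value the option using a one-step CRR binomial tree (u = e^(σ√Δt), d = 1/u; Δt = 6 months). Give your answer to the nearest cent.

$8.02

CRR parameters: u = e^(σ√Δt) = e^(0.5·√0.5) = 1.4241, d = 1/u = 0.7022
Per-period rate: rΔt = 0.05·0.5 = 0.025, so R = e^0.025 = 1.0253
Risk-neutral probability p = (e^0.025 − 0.7022)/(1.4241 − 0.7022) = 0.3231/0.7219 = 0.4476
Terminal stock prices: S_u = 71.21, S_d = 35.11
Terminal payoffs (K − S): max(-21.21, 0) = 0, max(14.89, 0) = 14.89
Node 0 (S = 50): V_0 = e^(−0.025)·[0.4476·0.0000 + 0.5524·14.8906] = 8.0227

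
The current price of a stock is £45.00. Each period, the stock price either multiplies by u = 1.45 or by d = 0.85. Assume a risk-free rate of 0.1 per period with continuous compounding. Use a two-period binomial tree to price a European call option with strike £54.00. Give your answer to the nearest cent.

£6.60

Risk-neutral probability p = (e^0.1 − 0.85)/(1.45 − 0.85) = 0.2552/0.6000 = 0.4253
Terminal stock prices: S_uu = 94.61, S_ud = 55.46, S_dd = 32.51
Terminal payoffs (S − K): max(40.61, 0) = 40.61, max(1.462, 0) = 1.462, max(-21.49, 0) = 0
Node u (S = 65.25): V_u = e^(−0.1)·[0.4253·40.6125 + 0.5747·1.4625] = 16.3888
Node d (S = 38.25): V_d = e^(−0.1)·[0.4253·1.4625 + 0.5747·0.0000] = 0.5628
Node 0 (S = 45): V_0 = e^(−0.1)·[0.4253·16.3888 + 0.5747·0.5628] = 6.5993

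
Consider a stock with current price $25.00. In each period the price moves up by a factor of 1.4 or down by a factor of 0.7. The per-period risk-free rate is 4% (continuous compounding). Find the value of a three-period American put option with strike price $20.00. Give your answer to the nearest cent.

$2.53

Risk-neutral probability p = (e^0.04 − 0.7)/(1.4 − 0.7) = 0.3408/0.7000 = 0.4869
Terminal stock prices: S_uuu = 68.6, S_uud = 34.3, S_udd = 17.15, S_ddd = 8.575
Terminal payoffs (K − S): max(-48.6, 0) = 0, max(-14.3, 0) = 0, max(2.85, 0) = 2.85, max(11.43, 0) = 11.43
Node uu (S = 49): continuation = e^(−0.04)·[0.4869·0.0000 + 0.5131·0.0000] = 0.0000; exercise value = 0.0000 ≤ continuation, so V_uu = 0.0000
Node ud (S = 24.5): continuation = e^(−0.04)·[0.4869·0.0000 + 0.5131·2.8500] = 1.4051; exercise value = 0.0000 ≤ continuation, so V_ud = 1.4051
Node dd (S = 12.25): continuation = e^(−0.04)·[0.4869·2.8500 + 0.5131·11.4250] = 6.9658; exercise value = 7.7500 > continuation, so V_dd = 7.7500 (exercise)
Node u (S = 35): continuation = e^(−0.04)·[0.4869·0.0000 + 0.5131·1.4051] = 0.6927; exercise value = 0.0000 ≤ continuation, so V_u = 0.6927
Node d (S = 17.5): continuation = e^(−0.04)·[0.4869·1.4051 + 0.5131·7.7500] = 4.4781; exercise value = 2.5000 ≤ continuation, so V_d = 4.4781
Node 0 (S = 25): continuation = e^(−0.04)·[0.4869·0.6927 + 0.5131·4.4781] = 2.5318; exercise value = 0.0000 ≤ continuation, so V_0 = 2.5318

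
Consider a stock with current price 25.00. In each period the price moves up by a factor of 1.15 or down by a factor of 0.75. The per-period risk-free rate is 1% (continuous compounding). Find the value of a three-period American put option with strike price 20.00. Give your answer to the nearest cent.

Risk-neutral probability p = (e^0.01 − 0.75)/(1.15 − 0.75) = 0.2601/0.4000 = 0.6501
Terminal stock prices: S_uuu = 38.02, S_uud = 24.8, S_udd = 16.17, S_ddd = 10.55
Terminal payoffs (K − S): max(-18.02, 0) = 0, max(-4.797, 0) = 0, max(3.828, 0) = 3.828, max(9.453, 0) = 9.453
Node uu (S = 33.06): continuation = e^(−0.01)·[0.6501·0.0000 + 0.3499·0.0000] = 0.0000; exercise value = 0.0000 ≤ continuation, so V_uu = 0.0000
Node ud (S = 21.56): continuation = e^(−0.01)·[0.6501·0.0000 + 0.3499·3.8281] = 1.3260; exercise value = 0.0000 ≤ continuation, so V_ud = 1.3260
Node dd (S = 14.06): continuation = e^(−0.01)·[0.6501·3.8281 + 0.3499·9.4531] = 5.7385; exercise value = 5.9375 > continuation, so V_dd = 5.9375 (exercise)
Node u (S = 28.75): continuation = e^(−0.01)·[0.6501·0.0000 + 0.3499·1.3260] = 0.4593; exercise value = 0.0000 ≤ continuation, so V_u = 0.4593
Node d (S = 18.75): continuation = e^(−0.01)·[0.6501·1.3260 + 0.3499·5.9375] = 2.9102; exercise value = 1.2500 ≤ continuation, so V_d = 2.9102
Node 0 (S = 25): continuation = e^(−0.01)·[0.6501·0.4593 + 0.3499·2.9102] = 1.3037; exercise value = 0.0000 ≤ continuation, so V_0 = 1.3037

1.30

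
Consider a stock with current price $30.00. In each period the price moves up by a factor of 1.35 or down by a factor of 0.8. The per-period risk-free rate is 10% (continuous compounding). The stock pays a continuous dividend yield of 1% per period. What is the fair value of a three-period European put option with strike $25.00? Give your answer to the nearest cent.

Per-period risk-free factor R = e^0.1 = 1.1052; dividend-adjusted growth = e^(0.1−0.01) = 1.0942.
Risk-neutral probability p = (1.0942 − 0.8)/(1.35 − 0.8) = 0.2942/0.5500 = 0.5349
Terminal stock prices: S_uuu = 73.81, S_uud = 43.74, S_udd = 25.92, S_ddd = 15.36
Terminal payoffs (K − S): max(-48.81, 0) = 0, max(-18.74, 0) = 0, max(-0.92, 0) = 0, max(9.64, 0) = 9.64
Node uu (S = 54.68): V_uu = e^(−0.1)·[0.5349·0.0000 + 0.4651·0.0000] = 0.0000
Node ud (S = 32.4): V_ud = e^(−0.1)·[0.5349·0.0000 + 0.4651·0.0000] = 0.0000
Node dd (S = 19.2): V_dd = e^(−0.1)·[0.5349·0.0000 + 0.4651·9.6400] = 4.0572
Node u (S = 40.5): V_u = e^(−0.1)·[0.5349·0.0000 + 0.4651·0.0000] = 0.0000
Node d (S = 24): V_d = e^(−0.1)·[0.5349·0.0000 + 0.4651·4.0572] = 1.7076
Node 0 (S = 30): V_0 = e^(−0.1)·[0.5349·0.0000 + 0.4651·1.7076] = 0.7187

$0.72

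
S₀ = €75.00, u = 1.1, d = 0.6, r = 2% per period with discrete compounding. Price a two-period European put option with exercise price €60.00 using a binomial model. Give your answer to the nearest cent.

€3.52

Risk-neutral probability p = (1 + 0.02 − 0.6)/(1.1 − 0.6) = 0.4200/0.5000 = 0.8400
Terminal stock prices: S_uu = 90.75, S_ud = 49.5, S_dd = 27
Terminal payoffs (K − S): max(-30.75, 0) = 0, max(10.5, 0) = 10.5, max(33, 0) = 33
Node u (S = 82.5): V_u = 1/1.02·[0.8400·0.0000 + 0.1600·10.5000] = 1.6471
Node d (S = 45): V_d = 1/1.02·[0.8400·10.5000 + 0.1600·33.0000] = 13.8235
Node 0 (S = 75): V_0 = 1/1.02·[0.8400·1.6471 + 0.1600·13.8235] = 3.5248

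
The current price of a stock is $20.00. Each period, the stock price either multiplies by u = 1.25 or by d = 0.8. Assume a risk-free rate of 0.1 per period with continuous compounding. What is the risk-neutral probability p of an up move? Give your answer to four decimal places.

p = 0.6782

Risk-neutral probability p = (e^0.1 − 0.8)/(1.25 − 0.8) = 0.3052/0.4500 = 0.6782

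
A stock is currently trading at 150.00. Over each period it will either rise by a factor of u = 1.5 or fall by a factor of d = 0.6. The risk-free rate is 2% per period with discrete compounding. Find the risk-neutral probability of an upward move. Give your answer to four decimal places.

Risk-neutral probability p = (1 + 0.02 − 0.6)/(1.5 − 0.6) = 0.4200/0.9000 = 0.4667

p = 0.4667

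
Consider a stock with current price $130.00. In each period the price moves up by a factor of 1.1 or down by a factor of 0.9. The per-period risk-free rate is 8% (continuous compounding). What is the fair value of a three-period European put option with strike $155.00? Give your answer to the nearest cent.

$2.84

Risk-neutral probability p = (e^0.08 − 0.9)/(1.1 − 0.9) = 0.1833/0.2000 = 0.9164
Terminal stock prices: S_uuu = 173, S_uud = 141.6, S_udd = 115.8, S_ddd = 94.77
Terminal payoffs (K − S): max(-18.03, 0) = 0, max(13.43, 0) = 13.43, max(39.17, 0) = 39.17, max(60.23, 0) = 60.23
Node uu (S = 157.3): V_uu = e^(−0.08)·[0.9164·0.0000 + 0.0836·13.4300] = 1.0360
Node ud (S = 128.7): V_ud = e^(−0.08)·[0.9164·13.4300 + 0.0836·39.1700] = 14.3830
Node dd (S = 105.3): V_dd = e^(−0.08)·[0.9164·39.1700 + 0.0836·60.2300] = 37.7830
Node u (S = 143): V_u = e^(−0.08)·[0.9164·1.0360 + 0.0836·14.3830] = 1.9859
Node d (S = 117): V_d = e^(−0.08)·[0.9164·14.3830 + 0.0836·37.7830] = 15.0823
Node 0 (S = 130): V_0 = e^(−0.08)·[0.9164·1.9859 + 0.0836·15.0823] = 2.8435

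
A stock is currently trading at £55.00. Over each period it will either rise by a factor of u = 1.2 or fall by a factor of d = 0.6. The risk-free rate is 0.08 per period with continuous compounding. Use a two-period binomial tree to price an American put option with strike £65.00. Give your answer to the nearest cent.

£10.00

Risk-neutral probability p = (e^0.08 − 0.6)/(1.2 − 0.6) = 0.4833/0.6000 = 0.8055
Terminal stock prices: S_uu = 79.2, S_ud = 39.6, S_dd = 19.8
Terminal payoffs (K − S): max(-14.2, 0) = 0, max(25.4, 0) = 25.4, max(45.2, 0) = 45.2
Node u (S = 66): continuation = e^(−0.08)·[0.8055·0.0000 + 0.1945·25.4000] = 4.5610; exercise value = 0.0000 ≤ continuation, so V_u = 4.5610
Node d (S = 33): continuation = e^(−0.08)·[0.8055·25.4000 + 0.1945·45.2000] = 27.0026; exercise value = 32.0000 > continuation, so V_d = 32.0000 (exercise)
Node 0 (S = 55): continuation = e^(−0.08)·[0.8055·4.5610 + 0.1945·32.0000] = 9.1374; exercise value = 10.0000 > continuation, so V_0 = 10.0000 (exercise)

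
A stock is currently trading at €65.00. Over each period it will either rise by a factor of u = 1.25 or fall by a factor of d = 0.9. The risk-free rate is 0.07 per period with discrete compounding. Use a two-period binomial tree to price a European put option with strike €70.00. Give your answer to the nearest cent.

Risk-neutral probability p = (1 + 0.07 − 0.9)/(1.25 − 0.9) = 0.1700/0.3500 = 0.4857
Terminal stock prices: S_uu = 101.6, S_ud = 73.12, S_dd = 52.65
Terminal payoffs (K − S): max(-31.56, 0) = 0, max(-3.125, 0) = 0, max(17.35, 0) = 17.35
Node u (S = 81.25): V_u = 1/1.07·[0.4857·0.0000 + 0.5143·0.0000] = 0.0000
Node d (S = 58.5): V_d = 1/1.07·[0.4857·0.0000 + 0.5143·17.3500] = 8.3391
Node 0 (S = 65): V_0 = 1/1.07·[0.4857·0.0000 + 0.5143·8.3391] = 4.0081

€4.01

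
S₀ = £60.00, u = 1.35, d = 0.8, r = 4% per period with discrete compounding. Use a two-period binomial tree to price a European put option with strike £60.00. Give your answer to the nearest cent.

Risk-neutral probability p = (1 + 0.04 − 0.8)/(1.35 − 0.8) = 0.2400/0.5500 = 0.4364
Terminal stock prices: S_uu = 109.4, S_ud = 64.8, S_dd = 38.4
Terminal payoffs (K − S): max(-49.35, 0) = 0, max(-4.8, 0) = 0, max(21.6, 0) = 21.6
Node u (S = 81): V_u = 1/1.04·[0.4364·0.0000 + 0.5636·0.0000] = 0.0000
Node d (S = 48): V_d = 1/1.04·[0.4364·0.0000 + 0.5636·21.6000] = 11.7063
Node 0 (S = 60): V_0 = 1/1.04·[0.4364·0.0000 + 0.5636·11.7063] = 6.3443

£6.34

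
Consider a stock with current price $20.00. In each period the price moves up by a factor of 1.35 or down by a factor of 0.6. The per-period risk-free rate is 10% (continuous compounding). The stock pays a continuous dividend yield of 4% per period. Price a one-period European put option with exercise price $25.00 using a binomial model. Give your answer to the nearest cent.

Per-period risk-free factor R = e^0.1 = 1.1052; dividend-adjusted growth = e^(0.1−0.04) = 1.0618.
Risk-neutral probability p = (1.0618 − 0.6)/(1.35 − 0.6) = 0.4618/0.7500 = 0.6158
Terminal stock prices: S_u = 27, S_d = 12
Terminal payoffs (K − S): max(-2, 0) = 0, max(13, 0) = 13
Node 0 (S = 20): V_0 = e^(−0.1)·[0.6158·0.0000 + 0.3842·13.0000] = 4.5195

$4.52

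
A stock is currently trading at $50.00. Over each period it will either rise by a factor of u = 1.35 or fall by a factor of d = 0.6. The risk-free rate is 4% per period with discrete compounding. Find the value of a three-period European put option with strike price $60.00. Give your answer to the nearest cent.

Risk-neutral probability p = (1 + 0.04 − 0.6)/(1.35 − 0.6) = 0.4400/0.7500 = 0.5867
Terminal stock prices: S_uuu = 123, S_uud = 54.68, S_udd = 24.3, S_ddd = 10.8
Terminal payoffs (K − S): max(-63.02, 0) = 0, max(5.325, 0) = 5.325, max(35.7, 0) = 35.7, max(49.2, 0) = 49.2
Node uu (S = 91.13): V_uu = 1/1.04·[0.5867·0.0000 + 0.4133·5.3250] = 2.1163
Node ud (S = 40.5): V_ud = 1/1.04·[0.5867·5.3250 + 0.4133·35.7000] = 17.1923
Node dd (S = 18): V_dd = 1/1.04·[0.5867·35.7000 + 0.4133·49.2000] = 39.6923
Node u (S = 67.5): V_u = 1/1.04·[0.5867·2.1163 + 0.4133·17.1923] = 8.0267
Node d (S = 30): V_d = 1/1.04·[0.5867·17.1923 + 0.4133·39.6923] = 25.4734
Node 0 (S = 50): V_0 = 1/1.04·[0.5867·8.0267 + 0.4133·25.4734] = 14.6519

$14.65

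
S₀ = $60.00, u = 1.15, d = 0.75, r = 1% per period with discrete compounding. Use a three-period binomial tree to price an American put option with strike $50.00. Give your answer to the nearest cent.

Risk-neutral probability p = (1 + 0.01 − 0.75)/(1.15 − 0.75) = 0.2600/0.4000 = 0.6500
Terminal stock prices: S_uuu = 91.25, S_uud = 59.51, S_udd = 38.81, S_ddd = 25.31
Terminal payoffs (K − S): max(-41.25, 0) = 0, max(-9.512, 0) = 0, max(11.19, 0) = 11.19, max(24.69, 0) = 24.69
Node uu (S = 79.35): continuation = 1/1.01·[0.6500·0.0000 + 0.3500·0.0000] = 0.0000; exercise value = 0.0000 ≤ continuation, so V_uu = 0.0000
Node ud (S = 51.75): continuation = 1/1.01·[0.6500·0.0000 + 0.3500·11.1875] = 3.8769; exercise value = 0.0000 ≤ continuation, so V_ud = 3.8769
Node dd (S = 33.75): continuation = 1/1.01·[0.6500·11.1875 + 0.3500·24.6875] = 15.7550; exercise value = 16.2500 > continuation, so V_dd = 16.2500 (exercise)
Node u (S = 69): continuation = 1/1.01·[0.6500·0.0000 + 0.3500·3.8769] = 1.3435; exercise value = 0.0000 ≤ continuation, so V_u = 1.3435
Node d (S = 45): continuation = 1/1.01·[0.6500·3.8769 + 0.3500·16.2500] = 8.1262; exercise value = 5.0000 ≤ continuation, so V_d = 8.1262
Node 0 (S = 60): continuation = 1/1.01·[0.6500·1.3435 + 0.3500·8.1262] = 3.6806; exercise value = 0.0000 ≤ continuation, so V_0 = 3.6806

$3.68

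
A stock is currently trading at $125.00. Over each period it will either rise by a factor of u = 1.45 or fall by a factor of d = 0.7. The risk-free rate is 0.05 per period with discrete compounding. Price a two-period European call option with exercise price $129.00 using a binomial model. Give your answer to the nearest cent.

Risk-neutral probability p = (1 + 0.05 − 0.7)/(1.45 − 0.7) = 0.3500/0.7500 = 0.4667
Terminal stock prices: S_uu = 262.8, S_ud = 126.9, S_dd = 61.25
Terminal payoffs (S − K): max(133.8, 0) = 133.8, max(-2.125, 0) = 0, max(-67.75, 0) = 0
Node u (S = 181.2): V_u = 1/1.05·[0.4667·133.8125 + 0.5333·0.0000] = 59.4722
Node d (S = 87.5): V_d = 1/1.05·[0.4667·0.0000 + 0.5333·0.0000] = 0.0000
Node 0 (S = 125): V_0 = 1/1.05·[0.4667·59.4722 + 0.5333·0.0000] = 26.4321

$26.43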